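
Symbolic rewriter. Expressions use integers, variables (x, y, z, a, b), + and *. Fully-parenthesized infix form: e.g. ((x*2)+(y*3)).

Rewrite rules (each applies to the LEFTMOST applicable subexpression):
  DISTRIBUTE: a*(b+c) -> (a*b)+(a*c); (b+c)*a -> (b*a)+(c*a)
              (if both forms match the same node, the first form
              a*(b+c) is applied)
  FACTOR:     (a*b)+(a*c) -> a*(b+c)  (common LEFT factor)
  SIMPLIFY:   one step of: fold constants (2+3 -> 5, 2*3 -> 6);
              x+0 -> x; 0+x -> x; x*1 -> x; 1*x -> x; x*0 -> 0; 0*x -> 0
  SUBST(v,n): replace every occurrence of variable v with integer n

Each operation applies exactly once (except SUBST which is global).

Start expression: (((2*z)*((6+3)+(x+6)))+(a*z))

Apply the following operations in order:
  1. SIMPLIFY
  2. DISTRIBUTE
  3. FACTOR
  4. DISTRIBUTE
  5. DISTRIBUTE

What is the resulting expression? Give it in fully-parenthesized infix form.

Start: (((2*z)*((6+3)+(x+6)))+(a*z))
Apply SIMPLIFY at LRL (target: (6+3)): (((2*z)*((6+3)+(x+6)))+(a*z)) -> (((2*z)*(9+(x+6)))+(a*z))
Apply DISTRIBUTE at L (target: ((2*z)*(9+(x+6)))): (((2*z)*(9+(x+6)))+(a*z)) -> ((((2*z)*9)+((2*z)*(x+6)))+(a*z))
Apply FACTOR at L (target: (((2*z)*9)+((2*z)*(x+6)))): ((((2*z)*9)+((2*z)*(x+6)))+(a*z)) -> (((2*z)*(9+(x+6)))+(a*z))
Apply DISTRIBUTE at L (target: ((2*z)*(9+(x+6)))): (((2*z)*(9+(x+6)))+(a*z)) -> ((((2*z)*9)+((2*z)*(x+6)))+(a*z))
Apply DISTRIBUTE at LR (target: ((2*z)*(x+6))): ((((2*z)*9)+((2*z)*(x+6)))+(a*z)) -> ((((2*z)*9)+(((2*z)*x)+((2*z)*6)))+(a*z))

Answer: ((((2*z)*9)+(((2*z)*x)+((2*z)*6)))+(a*z))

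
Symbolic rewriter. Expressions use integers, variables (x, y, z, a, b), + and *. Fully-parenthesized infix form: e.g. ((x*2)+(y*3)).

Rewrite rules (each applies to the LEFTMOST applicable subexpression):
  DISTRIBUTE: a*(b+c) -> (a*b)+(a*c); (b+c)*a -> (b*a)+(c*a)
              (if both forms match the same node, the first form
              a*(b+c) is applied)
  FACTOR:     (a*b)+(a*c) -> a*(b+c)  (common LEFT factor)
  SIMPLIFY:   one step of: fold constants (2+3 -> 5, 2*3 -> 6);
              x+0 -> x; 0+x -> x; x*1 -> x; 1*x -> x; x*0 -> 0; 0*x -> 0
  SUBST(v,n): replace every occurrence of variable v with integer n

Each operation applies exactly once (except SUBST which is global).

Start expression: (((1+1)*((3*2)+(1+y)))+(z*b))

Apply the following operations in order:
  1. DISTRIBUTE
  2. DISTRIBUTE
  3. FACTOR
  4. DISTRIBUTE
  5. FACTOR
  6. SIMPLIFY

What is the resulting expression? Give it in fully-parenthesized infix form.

Answer: ((((3*2)+(3*2))+((1+1)*(1+y)))+(z*b))

Derivation:
Start: (((1+1)*((3*2)+(1+y)))+(z*b))
Apply DISTRIBUTE at L (target: ((1+1)*((3*2)+(1+y)))): (((1+1)*((3*2)+(1+y)))+(z*b)) -> ((((1+1)*(3*2))+((1+1)*(1+y)))+(z*b))
Apply DISTRIBUTE at LL (target: ((1+1)*(3*2))): ((((1+1)*(3*2))+((1+1)*(1+y)))+(z*b)) -> ((((1*(3*2))+(1*(3*2)))+((1+1)*(1+y)))+(z*b))
Apply FACTOR at LL (target: ((1*(3*2))+(1*(3*2)))): ((((1*(3*2))+(1*(3*2)))+((1+1)*(1+y)))+(z*b)) -> (((1*((3*2)+(3*2)))+((1+1)*(1+y)))+(z*b))
Apply DISTRIBUTE at LL (target: (1*((3*2)+(3*2)))): (((1*((3*2)+(3*2)))+((1+1)*(1+y)))+(z*b)) -> ((((1*(3*2))+(1*(3*2)))+((1+1)*(1+y)))+(z*b))
Apply FACTOR at LL (target: ((1*(3*2))+(1*(3*2)))): ((((1*(3*2))+(1*(3*2)))+((1+1)*(1+y)))+(z*b)) -> (((1*((3*2)+(3*2)))+((1+1)*(1+y)))+(z*b))
Apply SIMPLIFY at LL (target: (1*((3*2)+(3*2)))): (((1*((3*2)+(3*2)))+((1+1)*(1+y)))+(z*b)) -> ((((3*2)+(3*2))+((1+1)*(1+y)))+(z*b))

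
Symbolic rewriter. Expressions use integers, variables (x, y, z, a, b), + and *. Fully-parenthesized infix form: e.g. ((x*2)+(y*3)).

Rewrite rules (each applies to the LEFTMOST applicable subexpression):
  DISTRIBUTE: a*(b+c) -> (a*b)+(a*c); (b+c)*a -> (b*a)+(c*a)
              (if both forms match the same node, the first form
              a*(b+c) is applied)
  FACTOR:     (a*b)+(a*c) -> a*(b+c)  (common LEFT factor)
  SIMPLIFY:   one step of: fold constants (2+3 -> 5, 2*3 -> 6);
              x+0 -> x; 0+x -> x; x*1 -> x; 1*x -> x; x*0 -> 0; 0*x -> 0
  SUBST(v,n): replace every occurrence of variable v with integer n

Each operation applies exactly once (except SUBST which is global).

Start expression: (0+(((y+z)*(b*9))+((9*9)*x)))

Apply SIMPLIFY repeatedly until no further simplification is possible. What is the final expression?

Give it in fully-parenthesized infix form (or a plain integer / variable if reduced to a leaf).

Answer: (((y+z)*(b*9))+(81*x))

Derivation:
Start: (0+(((y+z)*(b*9))+((9*9)*x)))
Step 1: at root: (0+(((y+z)*(b*9))+((9*9)*x))) -> (((y+z)*(b*9))+((9*9)*x)); overall: (0+(((y+z)*(b*9))+((9*9)*x))) -> (((y+z)*(b*9))+((9*9)*x))
Step 2: at RL: (9*9) -> 81; overall: (((y+z)*(b*9))+((9*9)*x)) -> (((y+z)*(b*9))+(81*x))
Fixed point: (((y+z)*(b*9))+(81*x))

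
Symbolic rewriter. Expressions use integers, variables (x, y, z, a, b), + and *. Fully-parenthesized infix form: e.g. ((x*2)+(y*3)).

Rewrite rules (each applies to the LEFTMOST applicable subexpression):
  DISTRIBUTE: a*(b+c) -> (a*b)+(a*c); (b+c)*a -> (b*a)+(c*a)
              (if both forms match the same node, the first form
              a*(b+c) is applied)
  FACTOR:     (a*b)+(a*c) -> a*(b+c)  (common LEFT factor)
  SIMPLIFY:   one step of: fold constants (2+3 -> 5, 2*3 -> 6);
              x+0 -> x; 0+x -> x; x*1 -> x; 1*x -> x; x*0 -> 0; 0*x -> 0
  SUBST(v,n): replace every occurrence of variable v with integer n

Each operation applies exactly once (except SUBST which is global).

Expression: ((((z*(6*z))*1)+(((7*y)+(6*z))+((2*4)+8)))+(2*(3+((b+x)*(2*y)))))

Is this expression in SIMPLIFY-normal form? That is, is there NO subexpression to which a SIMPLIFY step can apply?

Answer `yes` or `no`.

Answer: no

Derivation:
Expression: ((((z*(6*z))*1)+(((7*y)+(6*z))+((2*4)+8)))+(2*(3+((b+x)*(2*y)))))
Scanning for simplifiable subexpressions (pre-order)...
  at root: ((((z*(6*z))*1)+(((7*y)+(6*z))+((2*4)+8)))+(2*(3+((b+x)*(2*y))))) (not simplifiable)
  at L: (((z*(6*z))*1)+(((7*y)+(6*z))+((2*4)+8))) (not simplifiable)
  at LL: ((z*(6*z))*1) (SIMPLIFIABLE)
  at LLL: (z*(6*z)) (not simplifiable)
  at LLLR: (6*z) (not simplifiable)
  at LR: (((7*y)+(6*z))+((2*4)+8)) (not simplifiable)
  at LRL: ((7*y)+(6*z)) (not simplifiable)
  at LRLL: (7*y) (not simplifiable)
  at LRLR: (6*z) (not simplifiable)
  at LRR: ((2*4)+8) (not simplifiable)
  at LRRL: (2*4) (SIMPLIFIABLE)
  at R: (2*(3+((b+x)*(2*y)))) (not simplifiable)
  at RR: (3+((b+x)*(2*y))) (not simplifiable)
  at RRR: ((b+x)*(2*y)) (not simplifiable)
  at RRRL: (b+x) (not simplifiable)
  at RRRR: (2*y) (not simplifiable)
Found simplifiable subexpr at path LL: ((z*(6*z))*1)
One SIMPLIFY step would give: (((z*(6*z))+(((7*y)+(6*z))+((2*4)+8)))+(2*(3+((b+x)*(2*y)))))
-> NOT in normal form.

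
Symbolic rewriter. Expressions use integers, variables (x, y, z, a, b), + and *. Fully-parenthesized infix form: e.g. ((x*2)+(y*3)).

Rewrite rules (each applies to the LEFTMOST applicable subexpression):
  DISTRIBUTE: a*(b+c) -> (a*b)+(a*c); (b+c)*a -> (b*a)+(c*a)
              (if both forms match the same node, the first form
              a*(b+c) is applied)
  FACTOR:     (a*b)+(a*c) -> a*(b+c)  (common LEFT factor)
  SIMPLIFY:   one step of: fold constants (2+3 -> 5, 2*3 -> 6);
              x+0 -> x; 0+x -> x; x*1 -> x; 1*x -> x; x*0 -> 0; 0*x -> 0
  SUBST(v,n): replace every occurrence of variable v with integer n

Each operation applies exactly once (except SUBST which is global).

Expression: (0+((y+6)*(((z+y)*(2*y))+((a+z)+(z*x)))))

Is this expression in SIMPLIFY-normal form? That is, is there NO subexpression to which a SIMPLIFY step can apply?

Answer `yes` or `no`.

Answer: no

Derivation:
Expression: (0+((y+6)*(((z+y)*(2*y))+((a+z)+(z*x)))))
Scanning for simplifiable subexpressions (pre-order)...
  at root: (0+((y+6)*(((z+y)*(2*y))+((a+z)+(z*x))))) (SIMPLIFIABLE)
  at R: ((y+6)*(((z+y)*(2*y))+((a+z)+(z*x)))) (not simplifiable)
  at RL: (y+6) (not simplifiable)
  at RR: (((z+y)*(2*y))+((a+z)+(z*x))) (not simplifiable)
  at RRL: ((z+y)*(2*y)) (not simplifiable)
  at RRLL: (z+y) (not simplifiable)
  at RRLR: (2*y) (not simplifiable)
  at RRR: ((a+z)+(z*x)) (not simplifiable)
  at RRRL: (a+z) (not simplifiable)
  at RRRR: (z*x) (not simplifiable)
Found simplifiable subexpr at path root: (0+((y+6)*(((z+y)*(2*y))+((a+z)+(z*x)))))
One SIMPLIFY step would give: ((y+6)*(((z+y)*(2*y))+((a+z)+(z*x))))
-> NOT in normal form.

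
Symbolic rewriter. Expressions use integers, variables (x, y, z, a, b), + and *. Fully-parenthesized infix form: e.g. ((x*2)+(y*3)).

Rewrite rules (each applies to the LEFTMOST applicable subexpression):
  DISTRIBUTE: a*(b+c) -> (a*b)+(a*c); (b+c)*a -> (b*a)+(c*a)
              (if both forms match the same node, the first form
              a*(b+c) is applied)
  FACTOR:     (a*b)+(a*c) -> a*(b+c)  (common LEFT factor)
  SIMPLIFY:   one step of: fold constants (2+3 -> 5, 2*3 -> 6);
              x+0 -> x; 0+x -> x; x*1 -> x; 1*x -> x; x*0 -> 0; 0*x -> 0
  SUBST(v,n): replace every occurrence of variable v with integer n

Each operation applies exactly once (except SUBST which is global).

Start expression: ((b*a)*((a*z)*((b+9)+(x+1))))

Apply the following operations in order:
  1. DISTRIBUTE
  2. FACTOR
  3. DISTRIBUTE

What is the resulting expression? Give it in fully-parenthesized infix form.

Start: ((b*a)*((a*z)*((b+9)+(x+1))))
Apply DISTRIBUTE at R (target: ((a*z)*((b+9)+(x+1)))): ((b*a)*((a*z)*((b+9)+(x+1)))) -> ((b*a)*(((a*z)*(b+9))+((a*z)*(x+1))))
Apply FACTOR at R (target: (((a*z)*(b+9))+((a*z)*(x+1)))): ((b*a)*(((a*z)*(b+9))+((a*z)*(x+1)))) -> ((b*a)*((a*z)*((b+9)+(x+1))))
Apply DISTRIBUTE at R (target: ((a*z)*((b+9)+(x+1)))): ((b*a)*((a*z)*((b+9)+(x+1)))) -> ((b*a)*(((a*z)*(b+9))+((a*z)*(x+1))))

Answer: ((b*a)*(((a*z)*(b+9))+((a*z)*(x+1))))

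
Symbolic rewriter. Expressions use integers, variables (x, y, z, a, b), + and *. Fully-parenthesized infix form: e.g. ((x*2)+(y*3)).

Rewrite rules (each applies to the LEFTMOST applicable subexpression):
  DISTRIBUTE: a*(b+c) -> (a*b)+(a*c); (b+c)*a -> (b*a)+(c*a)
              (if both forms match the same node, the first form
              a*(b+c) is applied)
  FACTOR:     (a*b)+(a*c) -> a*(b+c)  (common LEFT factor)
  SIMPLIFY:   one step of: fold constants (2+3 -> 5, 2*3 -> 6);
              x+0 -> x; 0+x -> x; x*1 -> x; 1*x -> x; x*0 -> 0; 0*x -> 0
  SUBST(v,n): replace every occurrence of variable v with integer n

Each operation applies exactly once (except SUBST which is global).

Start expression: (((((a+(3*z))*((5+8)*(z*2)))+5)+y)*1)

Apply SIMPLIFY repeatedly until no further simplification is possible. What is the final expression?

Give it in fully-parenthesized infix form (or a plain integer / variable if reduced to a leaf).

Start: (((((a+(3*z))*((5+8)*(z*2)))+5)+y)*1)
Step 1: at root: (((((a+(3*z))*((5+8)*(z*2)))+5)+y)*1) -> ((((a+(3*z))*((5+8)*(z*2)))+5)+y); overall: (((((a+(3*z))*((5+8)*(z*2)))+5)+y)*1) -> ((((a+(3*z))*((5+8)*(z*2)))+5)+y)
Step 2: at LLRL: (5+8) -> 13; overall: ((((a+(3*z))*((5+8)*(z*2)))+5)+y) -> ((((a+(3*z))*(13*(z*2)))+5)+y)
Fixed point: ((((a+(3*z))*(13*(z*2)))+5)+y)

Answer: ((((a+(3*z))*(13*(z*2)))+5)+y)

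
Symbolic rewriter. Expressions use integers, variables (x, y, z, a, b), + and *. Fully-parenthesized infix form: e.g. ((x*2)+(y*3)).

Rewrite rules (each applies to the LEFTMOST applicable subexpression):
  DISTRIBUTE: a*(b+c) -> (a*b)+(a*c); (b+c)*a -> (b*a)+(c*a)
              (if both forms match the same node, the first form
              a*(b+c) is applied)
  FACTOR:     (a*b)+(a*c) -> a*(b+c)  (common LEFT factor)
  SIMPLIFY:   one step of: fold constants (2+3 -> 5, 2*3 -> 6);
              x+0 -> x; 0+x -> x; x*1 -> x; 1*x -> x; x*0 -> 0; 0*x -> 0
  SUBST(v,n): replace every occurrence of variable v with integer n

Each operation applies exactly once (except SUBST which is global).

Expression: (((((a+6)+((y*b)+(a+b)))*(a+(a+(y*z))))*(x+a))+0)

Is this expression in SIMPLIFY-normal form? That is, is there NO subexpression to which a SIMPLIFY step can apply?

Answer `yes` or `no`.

Answer: no

Derivation:
Expression: (((((a+6)+((y*b)+(a+b)))*(a+(a+(y*z))))*(x+a))+0)
Scanning for simplifiable subexpressions (pre-order)...
  at root: (((((a+6)+((y*b)+(a+b)))*(a+(a+(y*z))))*(x+a))+0) (SIMPLIFIABLE)
  at L: ((((a+6)+((y*b)+(a+b)))*(a+(a+(y*z))))*(x+a)) (not simplifiable)
  at LL: (((a+6)+((y*b)+(a+b)))*(a+(a+(y*z)))) (not simplifiable)
  at LLL: ((a+6)+((y*b)+(a+b))) (not simplifiable)
  at LLLL: (a+6) (not simplifiable)
  at LLLR: ((y*b)+(a+b)) (not simplifiable)
  at LLLRL: (y*b) (not simplifiable)
  at LLLRR: (a+b) (not simplifiable)
  at LLR: (a+(a+(y*z))) (not simplifiable)
  at LLRR: (a+(y*z)) (not simplifiable)
  at LLRRR: (y*z) (not simplifiable)
  at LR: (x+a) (not simplifiable)
Found simplifiable subexpr at path root: (((((a+6)+((y*b)+(a+b)))*(a+(a+(y*z))))*(x+a))+0)
One SIMPLIFY step would give: ((((a+6)+((y*b)+(a+b)))*(a+(a+(y*z))))*(x+a))
-> NOT in normal form.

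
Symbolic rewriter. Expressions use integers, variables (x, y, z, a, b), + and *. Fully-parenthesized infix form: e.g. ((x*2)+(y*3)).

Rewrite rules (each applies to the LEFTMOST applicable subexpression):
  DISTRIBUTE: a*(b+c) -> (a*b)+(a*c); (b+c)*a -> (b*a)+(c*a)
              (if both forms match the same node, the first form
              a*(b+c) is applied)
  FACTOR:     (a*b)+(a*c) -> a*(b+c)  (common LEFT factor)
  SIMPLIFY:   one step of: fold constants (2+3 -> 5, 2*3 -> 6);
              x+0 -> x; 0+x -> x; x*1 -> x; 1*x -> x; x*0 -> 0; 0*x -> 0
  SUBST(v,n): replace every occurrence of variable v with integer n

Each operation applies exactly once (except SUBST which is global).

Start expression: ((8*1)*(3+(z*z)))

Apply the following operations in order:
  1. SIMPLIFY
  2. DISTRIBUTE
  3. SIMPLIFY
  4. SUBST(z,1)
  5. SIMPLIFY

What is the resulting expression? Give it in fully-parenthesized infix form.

Answer: (24+(8*1))

Derivation:
Start: ((8*1)*(3+(z*z)))
Apply SIMPLIFY at L (target: (8*1)): ((8*1)*(3+(z*z))) -> (8*(3+(z*z)))
Apply DISTRIBUTE at root (target: (8*(3+(z*z)))): (8*(3+(z*z))) -> ((8*3)+(8*(z*z)))
Apply SIMPLIFY at L (target: (8*3)): ((8*3)+(8*(z*z))) -> (24+(8*(z*z)))
Apply SUBST(z,1): (24+(8*(z*z))) -> (24+(8*(1*1)))
Apply SIMPLIFY at RR (target: (1*1)): (24+(8*(1*1))) -> (24+(8*1))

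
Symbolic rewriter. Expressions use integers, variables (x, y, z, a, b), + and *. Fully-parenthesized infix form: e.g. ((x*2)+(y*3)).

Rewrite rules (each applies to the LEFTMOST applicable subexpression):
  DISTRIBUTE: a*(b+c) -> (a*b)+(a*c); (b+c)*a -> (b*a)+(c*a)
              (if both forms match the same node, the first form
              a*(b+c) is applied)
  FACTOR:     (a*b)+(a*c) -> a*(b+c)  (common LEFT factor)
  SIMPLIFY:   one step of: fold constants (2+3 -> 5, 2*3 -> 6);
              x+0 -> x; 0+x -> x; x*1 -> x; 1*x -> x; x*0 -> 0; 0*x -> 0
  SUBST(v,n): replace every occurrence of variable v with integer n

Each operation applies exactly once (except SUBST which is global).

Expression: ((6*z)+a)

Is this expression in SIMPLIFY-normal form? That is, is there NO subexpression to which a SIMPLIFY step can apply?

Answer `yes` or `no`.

Expression: ((6*z)+a)
Scanning for simplifiable subexpressions (pre-order)...
  at root: ((6*z)+a) (not simplifiable)
  at L: (6*z) (not simplifiable)
Result: no simplifiable subexpression found -> normal form.

Answer: yes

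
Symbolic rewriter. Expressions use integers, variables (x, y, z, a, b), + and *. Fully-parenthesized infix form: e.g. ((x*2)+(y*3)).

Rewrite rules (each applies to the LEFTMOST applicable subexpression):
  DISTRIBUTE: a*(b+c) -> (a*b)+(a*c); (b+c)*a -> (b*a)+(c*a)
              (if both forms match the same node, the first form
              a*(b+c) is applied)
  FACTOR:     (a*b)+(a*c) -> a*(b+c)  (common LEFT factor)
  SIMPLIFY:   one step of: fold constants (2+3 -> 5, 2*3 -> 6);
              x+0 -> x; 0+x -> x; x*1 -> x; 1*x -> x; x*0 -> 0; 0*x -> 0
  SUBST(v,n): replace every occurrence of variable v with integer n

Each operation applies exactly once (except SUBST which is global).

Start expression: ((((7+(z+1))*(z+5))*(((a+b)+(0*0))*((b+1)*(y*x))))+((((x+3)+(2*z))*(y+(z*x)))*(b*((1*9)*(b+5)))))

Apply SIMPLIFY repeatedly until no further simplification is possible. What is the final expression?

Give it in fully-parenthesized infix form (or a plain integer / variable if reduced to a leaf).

Start: ((((7+(z+1))*(z+5))*(((a+b)+(0*0))*((b+1)*(y*x))))+((((x+3)+(2*z))*(y+(z*x)))*(b*((1*9)*(b+5)))))
Step 1: at LRLR: (0*0) -> 0; overall: ((((7+(z+1))*(z+5))*(((a+b)+(0*0))*((b+1)*(y*x))))+((((x+3)+(2*z))*(y+(z*x)))*(b*((1*9)*(b+5))))) -> ((((7+(z+1))*(z+5))*(((a+b)+0)*((b+1)*(y*x))))+((((x+3)+(2*z))*(y+(z*x)))*(b*((1*9)*(b+5)))))
Step 2: at LRL: ((a+b)+0) -> (a+b); overall: ((((7+(z+1))*(z+5))*(((a+b)+0)*((b+1)*(y*x))))+((((x+3)+(2*z))*(y+(z*x)))*(b*((1*9)*(b+5))))) -> ((((7+(z+1))*(z+5))*((a+b)*((b+1)*(y*x))))+((((x+3)+(2*z))*(y+(z*x)))*(b*((1*9)*(b+5)))))
Step 3: at RRRL: (1*9) -> 9; overall: ((((7+(z+1))*(z+5))*((a+b)*((b+1)*(y*x))))+((((x+3)+(2*z))*(y+(z*x)))*(b*((1*9)*(b+5))))) -> ((((7+(z+1))*(z+5))*((a+b)*((b+1)*(y*x))))+((((x+3)+(2*z))*(y+(z*x)))*(b*(9*(b+5)))))
Fixed point: ((((7+(z+1))*(z+5))*((a+b)*((b+1)*(y*x))))+((((x+3)+(2*z))*(y+(z*x)))*(b*(9*(b+5)))))

Answer: ((((7+(z+1))*(z+5))*((a+b)*((b+1)*(y*x))))+((((x+3)+(2*z))*(y+(z*x)))*(b*(9*(b+5)))))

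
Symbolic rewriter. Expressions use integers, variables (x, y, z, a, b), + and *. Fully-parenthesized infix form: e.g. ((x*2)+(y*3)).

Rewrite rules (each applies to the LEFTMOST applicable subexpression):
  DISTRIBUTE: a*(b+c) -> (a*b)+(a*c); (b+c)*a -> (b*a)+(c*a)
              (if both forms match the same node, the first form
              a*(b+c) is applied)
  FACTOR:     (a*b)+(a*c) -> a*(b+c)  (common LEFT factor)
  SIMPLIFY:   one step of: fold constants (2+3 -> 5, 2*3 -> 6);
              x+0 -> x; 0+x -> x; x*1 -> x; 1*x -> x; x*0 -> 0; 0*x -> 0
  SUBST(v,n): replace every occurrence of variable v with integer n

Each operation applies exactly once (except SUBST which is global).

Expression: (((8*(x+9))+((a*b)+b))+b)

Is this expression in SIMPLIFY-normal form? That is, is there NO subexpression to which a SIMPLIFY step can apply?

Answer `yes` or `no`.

Answer: yes

Derivation:
Expression: (((8*(x+9))+((a*b)+b))+b)
Scanning for simplifiable subexpressions (pre-order)...
  at root: (((8*(x+9))+((a*b)+b))+b) (not simplifiable)
  at L: ((8*(x+9))+((a*b)+b)) (not simplifiable)
  at LL: (8*(x+9)) (not simplifiable)
  at LLR: (x+9) (not simplifiable)
  at LR: ((a*b)+b) (not simplifiable)
  at LRL: (a*b) (not simplifiable)
Result: no simplifiable subexpression found -> normal form.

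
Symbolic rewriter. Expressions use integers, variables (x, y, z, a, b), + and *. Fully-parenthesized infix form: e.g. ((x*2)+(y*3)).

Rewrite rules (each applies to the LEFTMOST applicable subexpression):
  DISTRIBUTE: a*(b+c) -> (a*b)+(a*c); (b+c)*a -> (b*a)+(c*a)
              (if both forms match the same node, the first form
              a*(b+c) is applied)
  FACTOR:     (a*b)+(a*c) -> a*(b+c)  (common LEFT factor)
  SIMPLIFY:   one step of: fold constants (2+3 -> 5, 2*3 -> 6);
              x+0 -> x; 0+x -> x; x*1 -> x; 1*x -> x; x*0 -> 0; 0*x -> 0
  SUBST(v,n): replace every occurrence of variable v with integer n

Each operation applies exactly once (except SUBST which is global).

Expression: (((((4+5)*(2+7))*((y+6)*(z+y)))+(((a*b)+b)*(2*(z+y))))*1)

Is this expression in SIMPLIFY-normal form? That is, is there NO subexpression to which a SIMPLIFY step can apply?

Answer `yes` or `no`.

Expression: (((((4+5)*(2+7))*((y+6)*(z+y)))+(((a*b)+b)*(2*(z+y))))*1)
Scanning for simplifiable subexpressions (pre-order)...
  at root: (((((4+5)*(2+7))*((y+6)*(z+y)))+(((a*b)+b)*(2*(z+y))))*1) (SIMPLIFIABLE)
  at L: ((((4+5)*(2+7))*((y+6)*(z+y)))+(((a*b)+b)*(2*(z+y)))) (not simplifiable)
  at LL: (((4+5)*(2+7))*((y+6)*(z+y))) (not simplifiable)
  at LLL: ((4+5)*(2+7)) (not simplifiable)
  at LLLL: (4+5) (SIMPLIFIABLE)
  at LLLR: (2+7) (SIMPLIFIABLE)
  at LLR: ((y+6)*(z+y)) (not simplifiable)
  at LLRL: (y+6) (not simplifiable)
  at LLRR: (z+y) (not simplifiable)
  at LR: (((a*b)+b)*(2*(z+y))) (not simplifiable)
  at LRL: ((a*b)+b) (not simplifiable)
  at LRLL: (a*b) (not simplifiable)
  at LRR: (2*(z+y)) (not simplifiable)
  at LRRR: (z+y) (not simplifiable)
Found simplifiable subexpr at path root: (((((4+5)*(2+7))*((y+6)*(z+y)))+(((a*b)+b)*(2*(z+y))))*1)
One SIMPLIFY step would give: ((((4+5)*(2+7))*((y+6)*(z+y)))+(((a*b)+b)*(2*(z+y))))
-> NOT in normal form.

Answer: no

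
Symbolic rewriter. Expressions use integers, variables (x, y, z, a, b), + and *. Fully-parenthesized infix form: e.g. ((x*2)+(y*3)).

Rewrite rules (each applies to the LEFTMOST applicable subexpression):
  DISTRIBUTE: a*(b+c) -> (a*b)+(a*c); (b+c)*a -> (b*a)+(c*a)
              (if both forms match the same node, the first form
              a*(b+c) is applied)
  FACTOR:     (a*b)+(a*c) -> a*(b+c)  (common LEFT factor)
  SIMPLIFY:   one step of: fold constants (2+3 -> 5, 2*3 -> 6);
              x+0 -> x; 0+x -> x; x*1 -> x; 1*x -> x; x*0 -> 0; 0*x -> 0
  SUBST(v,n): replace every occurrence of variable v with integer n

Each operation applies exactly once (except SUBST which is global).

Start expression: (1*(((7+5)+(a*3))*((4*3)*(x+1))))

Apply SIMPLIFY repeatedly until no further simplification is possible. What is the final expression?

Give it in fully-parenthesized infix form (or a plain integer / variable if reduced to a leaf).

Answer: ((12+(a*3))*(12*(x+1)))

Derivation:
Start: (1*(((7+5)+(a*3))*((4*3)*(x+1))))
Step 1: at root: (1*(((7+5)+(a*3))*((4*3)*(x+1)))) -> (((7+5)+(a*3))*((4*3)*(x+1))); overall: (1*(((7+5)+(a*3))*((4*3)*(x+1)))) -> (((7+5)+(a*3))*((4*3)*(x+1)))
Step 2: at LL: (7+5) -> 12; overall: (((7+5)+(a*3))*((4*3)*(x+1))) -> ((12+(a*3))*((4*3)*(x+1)))
Step 3: at RL: (4*3) -> 12; overall: ((12+(a*3))*((4*3)*(x+1))) -> ((12+(a*3))*(12*(x+1)))
Fixed point: ((12+(a*3))*(12*(x+1)))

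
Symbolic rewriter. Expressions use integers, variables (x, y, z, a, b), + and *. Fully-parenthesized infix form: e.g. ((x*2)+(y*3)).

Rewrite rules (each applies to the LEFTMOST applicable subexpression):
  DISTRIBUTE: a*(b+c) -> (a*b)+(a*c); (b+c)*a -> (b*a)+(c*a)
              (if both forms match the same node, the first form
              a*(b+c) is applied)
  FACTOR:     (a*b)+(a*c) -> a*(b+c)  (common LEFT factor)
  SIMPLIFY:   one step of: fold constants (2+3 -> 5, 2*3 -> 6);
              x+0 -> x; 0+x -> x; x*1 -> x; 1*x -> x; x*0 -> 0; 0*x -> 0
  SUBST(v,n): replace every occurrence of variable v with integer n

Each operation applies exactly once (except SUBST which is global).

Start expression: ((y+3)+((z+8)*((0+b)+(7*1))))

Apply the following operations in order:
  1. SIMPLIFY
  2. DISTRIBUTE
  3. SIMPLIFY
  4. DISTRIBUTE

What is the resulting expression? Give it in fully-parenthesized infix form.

Start: ((y+3)+((z+8)*((0+b)+(7*1))))
Apply SIMPLIFY at RRL (target: (0+b)): ((y+3)+((z+8)*((0+b)+(7*1)))) -> ((y+3)+((z+8)*(b+(7*1))))
Apply DISTRIBUTE at R (target: ((z+8)*(b+(7*1)))): ((y+3)+((z+8)*(b+(7*1)))) -> ((y+3)+(((z+8)*b)+((z+8)*(7*1))))
Apply SIMPLIFY at RRR (target: (7*1)): ((y+3)+(((z+8)*b)+((z+8)*(7*1)))) -> ((y+3)+(((z+8)*b)+((z+8)*7)))
Apply DISTRIBUTE at RL (target: ((z+8)*b)): ((y+3)+(((z+8)*b)+((z+8)*7))) -> ((y+3)+(((z*b)+(8*b))+((z+8)*7)))

Answer: ((y+3)+(((z*b)+(8*b))+((z+8)*7)))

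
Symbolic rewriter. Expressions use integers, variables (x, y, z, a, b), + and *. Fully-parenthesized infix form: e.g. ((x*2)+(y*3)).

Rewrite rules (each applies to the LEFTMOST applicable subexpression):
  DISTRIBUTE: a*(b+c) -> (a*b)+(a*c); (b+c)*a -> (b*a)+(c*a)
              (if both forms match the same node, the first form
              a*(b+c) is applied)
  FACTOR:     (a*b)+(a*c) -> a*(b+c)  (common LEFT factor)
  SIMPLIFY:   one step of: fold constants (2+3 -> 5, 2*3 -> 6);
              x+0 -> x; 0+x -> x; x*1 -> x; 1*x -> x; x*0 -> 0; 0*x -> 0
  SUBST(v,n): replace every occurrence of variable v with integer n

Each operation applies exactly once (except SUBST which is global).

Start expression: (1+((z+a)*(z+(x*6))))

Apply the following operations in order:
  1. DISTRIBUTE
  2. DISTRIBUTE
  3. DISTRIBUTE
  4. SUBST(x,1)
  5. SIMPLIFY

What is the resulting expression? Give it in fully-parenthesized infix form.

Start: (1+((z+a)*(z+(x*6))))
Apply DISTRIBUTE at R (target: ((z+a)*(z+(x*6)))): (1+((z+a)*(z+(x*6)))) -> (1+(((z+a)*z)+((z+a)*(x*6))))
Apply DISTRIBUTE at RL (target: ((z+a)*z)): (1+(((z+a)*z)+((z+a)*(x*6)))) -> (1+(((z*z)+(a*z))+((z+a)*(x*6))))
Apply DISTRIBUTE at RR (target: ((z+a)*(x*6))): (1+(((z*z)+(a*z))+((z+a)*(x*6)))) -> (1+(((z*z)+(a*z))+((z*(x*6))+(a*(x*6)))))
Apply SUBST(x,1): (1+(((z*z)+(a*z))+((z*(x*6))+(a*(x*6))))) -> (1+(((z*z)+(a*z))+((z*(1*6))+(a*(1*6)))))
Apply SIMPLIFY at RRLR (target: (1*6)): (1+(((z*z)+(a*z))+((z*(1*6))+(a*(1*6))))) -> (1+(((z*z)+(a*z))+((z*6)+(a*(1*6)))))

Answer: (1+(((z*z)+(a*z))+((z*6)+(a*(1*6)))))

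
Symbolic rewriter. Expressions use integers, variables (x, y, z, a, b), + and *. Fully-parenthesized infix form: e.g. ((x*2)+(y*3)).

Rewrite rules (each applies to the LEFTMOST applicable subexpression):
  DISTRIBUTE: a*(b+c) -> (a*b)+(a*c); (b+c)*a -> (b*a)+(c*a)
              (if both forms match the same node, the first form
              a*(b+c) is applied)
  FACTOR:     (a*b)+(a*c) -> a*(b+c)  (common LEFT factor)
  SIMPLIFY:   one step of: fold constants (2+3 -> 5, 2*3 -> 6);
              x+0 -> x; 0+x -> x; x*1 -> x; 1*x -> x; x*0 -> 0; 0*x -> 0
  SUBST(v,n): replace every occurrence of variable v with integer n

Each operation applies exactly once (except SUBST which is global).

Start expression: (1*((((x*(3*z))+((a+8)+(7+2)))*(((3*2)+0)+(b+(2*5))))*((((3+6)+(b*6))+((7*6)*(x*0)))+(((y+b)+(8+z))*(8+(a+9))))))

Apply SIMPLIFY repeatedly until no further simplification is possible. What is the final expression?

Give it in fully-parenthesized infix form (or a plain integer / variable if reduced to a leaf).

Start: (1*((((x*(3*z))+((a+8)+(7+2)))*(((3*2)+0)+(b+(2*5))))*((((3+6)+(b*6))+((7*6)*(x*0)))+(((y+b)+(8+z))*(8+(a+9))))))
Step 1: at root: (1*((((x*(3*z))+((a+8)+(7+2)))*(((3*2)+0)+(b+(2*5))))*((((3+6)+(b*6))+((7*6)*(x*0)))+(((y+b)+(8+z))*(8+(a+9)))))) -> ((((x*(3*z))+((a+8)+(7+2)))*(((3*2)+0)+(b+(2*5))))*((((3+6)+(b*6))+((7*6)*(x*0)))+(((y+b)+(8+z))*(8+(a+9))))); overall: (1*((((x*(3*z))+((a+8)+(7+2)))*(((3*2)+0)+(b+(2*5))))*((((3+6)+(b*6))+((7*6)*(x*0)))+(((y+b)+(8+z))*(8+(a+9)))))) -> ((((x*(3*z))+((a+8)+(7+2)))*(((3*2)+0)+(b+(2*5))))*((((3+6)+(b*6))+((7*6)*(x*0)))+(((y+b)+(8+z))*(8+(a+9)))))
Step 2: at LLRR: (7+2) -> 9; overall: ((((x*(3*z))+((a+8)+(7+2)))*(((3*2)+0)+(b+(2*5))))*((((3+6)+(b*6))+((7*6)*(x*0)))+(((y+b)+(8+z))*(8+(a+9))))) -> ((((x*(3*z))+((a+8)+9))*(((3*2)+0)+(b+(2*5))))*((((3+6)+(b*6))+((7*6)*(x*0)))+(((y+b)+(8+z))*(8+(a+9)))))
Step 3: at LRL: ((3*2)+0) -> (3*2); overall: ((((x*(3*z))+((a+8)+9))*(((3*2)+0)+(b+(2*5))))*((((3+6)+(b*6))+((7*6)*(x*0)))+(((y+b)+(8+z))*(8+(a+9))))) -> ((((x*(3*z))+((a+8)+9))*((3*2)+(b+(2*5))))*((((3+6)+(b*6))+((7*6)*(x*0)))+(((y+b)+(8+z))*(8+(a+9)))))
Step 4: at LRL: (3*2) -> 6; overall: ((((x*(3*z))+((a+8)+9))*((3*2)+(b+(2*5))))*((((3+6)+(b*6))+((7*6)*(x*0)))+(((y+b)+(8+z))*(8+(a+9))))) -> ((((x*(3*z))+((a+8)+9))*(6+(b+(2*5))))*((((3+6)+(b*6))+((7*6)*(x*0)))+(((y+b)+(8+z))*(8+(a+9)))))
Step 5: at LRRR: (2*5) -> 10; overall: ((((x*(3*z))+((a+8)+9))*(6+(b+(2*5))))*((((3+6)+(b*6))+((7*6)*(x*0)))+(((y+b)+(8+z))*(8+(a+9))))) -> ((((x*(3*z))+((a+8)+9))*(6+(b+10)))*((((3+6)+(b*6))+((7*6)*(x*0)))+(((y+b)+(8+z))*(8+(a+9)))))
Step 6: at RLLL: (3+6) -> 9; overall: ((((x*(3*z))+((a+8)+9))*(6+(b+10)))*((((3+6)+(b*6))+((7*6)*(x*0)))+(((y+b)+(8+z))*(8+(a+9))))) -> ((((x*(3*z))+((a+8)+9))*(6+(b+10)))*(((9+(b*6))+((7*6)*(x*0)))+(((y+b)+(8+z))*(8+(a+9)))))
Step 7: at RLRL: (7*6) -> 42; overall: ((((x*(3*z))+((a+8)+9))*(6+(b+10)))*(((9+(b*6))+((7*6)*(x*0)))+(((y+b)+(8+z))*(8+(a+9))))) -> ((((x*(3*z))+((a+8)+9))*(6+(b+10)))*(((9+(b*6))+(42*(x*0)))+(((y+b)+(8+z))*(8+(a+9)))))
Step 8: at RLRR: (x*0) -> 0; overall: ((((x*(3*z))+((a+8)+9))*(6+(b+10)))*(((9+(b*6))+(42*(x*0)))+(((y+b)+(8+z))*(8+(a+9))))) -> ((((x*(3*z))+((a+8)+9))*(6+(b+10)))*(((9+(b*6))+(42*0))+(((y+b)+(8+z))*(8+(a+9)))))
Step 9: at RLR: (42*0) -> 0; overall: ((((x*(3*z))+((a+8)+9))*(6+(b+10)))*(((9+(b*6))+(42*0))+(((y+b)+(8+z))*(8+(a+9))))) -> ((((x*(3*z))+((a+8)+9))*(6+(b+10)))*(((9+(b*6))+0)+(((y+b)+(8+z))*(8+(a+9)))))
Step 10: at RL: ((9+(b*6))+0) -> (9+(b*6)); overall: ((((x*(3*z))+((a+8)+9))*(6+(b+10)))*(((9+(b*6))+0)+(((y+b)+(8+z))*(8+(a+9))))) -> ((((x*(3*z))+((a+8)+9))*(6+(b+10)))*((9+(b*6))+(((y+b)+(8+z))*(8+(a+9)))))
Fixed point: ((((x*(3*z))+((a+8)+9))*(6+(b+10)))*((9+(b*6))+(((y+b)+(8+z))*(8+(a+9)))))

Answer: ((((x*(3*z))+((a+8)+9))*(6+(b+10)))*((9+(b*6))+(((y+b)+(8+z))*(8+(a+9)))))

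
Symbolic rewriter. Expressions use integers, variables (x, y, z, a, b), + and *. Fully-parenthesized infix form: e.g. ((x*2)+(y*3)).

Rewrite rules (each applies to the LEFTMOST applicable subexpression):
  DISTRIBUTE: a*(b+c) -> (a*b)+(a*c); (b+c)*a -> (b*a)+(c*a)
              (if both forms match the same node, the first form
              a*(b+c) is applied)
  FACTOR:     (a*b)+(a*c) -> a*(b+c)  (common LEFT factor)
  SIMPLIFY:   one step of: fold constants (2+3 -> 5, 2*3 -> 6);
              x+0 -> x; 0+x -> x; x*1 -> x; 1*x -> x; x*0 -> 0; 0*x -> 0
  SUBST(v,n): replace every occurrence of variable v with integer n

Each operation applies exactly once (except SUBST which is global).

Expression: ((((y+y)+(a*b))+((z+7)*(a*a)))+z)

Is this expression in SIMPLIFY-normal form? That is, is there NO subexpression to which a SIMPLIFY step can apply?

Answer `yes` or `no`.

Expression: ((((y+y)+(a*b))+((z+7)*(a*a)))+z)
Scanning for simplifiable subexpressions (pre-order)...
  at root: ((((y+y)+(a*b))+((z+7)*(a*a)))+z) (not simplifiable)
  at L: (((y+y)+(a*b))+((z+7)*(a*a))) (not simplifiable)
  at LL: ((y+y)+(a*b)) (not simplifiable)
  at LLL: (y+y) (not simplifiable)
  at LLR: (a*b) (not simplifiable)
  at LR: ((z+7)*(a*a)) (not simplifiable)
  at LRL: (z+7) (not simplifiable)
  at LRR: (a*a) (not simplifiable)
Result: no simplifiable subexpression found -> normal form.

Answer: yes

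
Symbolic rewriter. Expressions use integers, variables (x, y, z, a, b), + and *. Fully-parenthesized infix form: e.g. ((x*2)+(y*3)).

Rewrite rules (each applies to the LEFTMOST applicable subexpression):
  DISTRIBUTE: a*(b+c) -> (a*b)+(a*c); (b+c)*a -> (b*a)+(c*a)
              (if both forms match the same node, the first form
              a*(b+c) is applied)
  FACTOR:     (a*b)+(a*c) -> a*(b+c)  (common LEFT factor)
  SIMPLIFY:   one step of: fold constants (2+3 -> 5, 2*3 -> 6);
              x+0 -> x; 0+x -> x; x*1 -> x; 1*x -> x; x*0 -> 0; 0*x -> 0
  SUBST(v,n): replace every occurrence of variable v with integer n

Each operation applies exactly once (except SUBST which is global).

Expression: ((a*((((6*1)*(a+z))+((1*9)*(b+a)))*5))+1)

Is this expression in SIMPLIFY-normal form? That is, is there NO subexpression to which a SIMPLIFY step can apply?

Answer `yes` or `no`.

Answer: no

Derivation:
Expression: ((a*((((6*1)*(a+z))+((1*9)*(b+a)))*5))+1)
Scanning for simplifiable subexpressions (pre-order)...
  at root: ((a*((((6*1)*(a+z))+((1*9)*(b+a)))*5))+1) (not simplifiable)
  at L: (a*((((6*1)*(a+z))+((1*9)*(b+a)))*5)) (not simplifiable)
  at LR: ((((6*1)*(a+z))+((1*9)*(b+a)))*5) (not simplifiable)
  at LRL: (((6*1)*(a+z))+((1*9)*(b+a))) (not simplifiable)
  at LRLL: ((6*1)*(a+z)) (not simplifiable)
  at LRLLL: (6*1) (SIMPLIFIABLE)
  at LRLLR: (a+z) (not simplifiable)
  at LRLR: ((1*9)*(b+a)) (not simplifiable)
  at LRLRL: (1*9) (SIMPLIFIABLE)
  at LRLRR: (b+a) (not simplifiable)
Found simplifiable subexpr at path LRLLL: (6*1)
One SIMPLIFY step would give: ((a*(((6*(a+z))+((1*9)*(b+a)))*5))+1)
-> NOT in normal form.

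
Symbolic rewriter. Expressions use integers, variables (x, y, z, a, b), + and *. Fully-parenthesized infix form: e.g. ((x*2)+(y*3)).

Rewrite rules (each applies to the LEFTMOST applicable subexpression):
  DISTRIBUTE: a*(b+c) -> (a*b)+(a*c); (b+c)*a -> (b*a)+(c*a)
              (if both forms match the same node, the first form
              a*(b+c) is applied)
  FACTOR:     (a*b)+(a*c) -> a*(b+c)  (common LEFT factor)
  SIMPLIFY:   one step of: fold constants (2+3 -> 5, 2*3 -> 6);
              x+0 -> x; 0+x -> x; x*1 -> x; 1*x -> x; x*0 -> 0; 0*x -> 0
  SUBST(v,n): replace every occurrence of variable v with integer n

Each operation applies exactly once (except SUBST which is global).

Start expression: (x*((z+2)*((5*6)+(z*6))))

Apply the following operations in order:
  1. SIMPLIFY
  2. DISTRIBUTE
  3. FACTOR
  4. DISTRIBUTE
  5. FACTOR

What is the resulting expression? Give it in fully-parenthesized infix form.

Start: (x*((z+2)*((5*6)+(z*6))))
Apply SIMPLIFY at RRL (target: (5*6)): (x*((z+2)*((5*6)+(z*6)))) -> (x*((z+2)*(30+(z*6))))
Apply DISTRIBUTE at R (target: ((z+2)*(30+(z*6)))): (x*((z+2)*(30+(z*6)))) -> (x*(((z+2)*30)+((z+2)*(z*6))))
Apply FACTOR at R (target: (((z+2)*30)+((z+2)*(z*6)))): (x*(((z+2)*30)+((z+2)*(z*6)))) -> (x*((z+2)*(30+(z*6))))
Apply DISTRIBUTE at R (target: ((z+2)*(30+(z*6)))): (x*((z+2)*(30+(z*6)))) -> (x*(((z+2)*30)+((z+2)*(z*6))))
Apply FACTOR at R (target: (((z+2)*30)+((z+2)*(z*6)))): (x*(((z+2)*30)+((z+2)*(z*6)))) -> (x*((z+2)*(30+(z*6))))

Answer: (x*((z+2)*(30+(z*6))))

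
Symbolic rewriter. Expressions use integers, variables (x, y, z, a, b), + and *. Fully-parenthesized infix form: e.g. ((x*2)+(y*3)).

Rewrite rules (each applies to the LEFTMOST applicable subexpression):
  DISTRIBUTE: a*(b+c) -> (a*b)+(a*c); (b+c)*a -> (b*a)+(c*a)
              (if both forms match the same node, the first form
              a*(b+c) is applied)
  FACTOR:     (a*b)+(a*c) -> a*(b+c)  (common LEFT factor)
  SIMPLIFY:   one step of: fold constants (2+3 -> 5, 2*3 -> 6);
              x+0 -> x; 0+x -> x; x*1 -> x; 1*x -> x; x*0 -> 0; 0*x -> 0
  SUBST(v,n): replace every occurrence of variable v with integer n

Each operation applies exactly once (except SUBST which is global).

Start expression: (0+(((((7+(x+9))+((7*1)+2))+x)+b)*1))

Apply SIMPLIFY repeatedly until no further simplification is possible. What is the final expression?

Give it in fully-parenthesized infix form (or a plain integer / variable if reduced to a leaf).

Start: (0+(((((7+(x+9))+((7*1)+2))+x)+b)*1))
Step 1: at root: (0+(((((7+(x+9))+((7*1)+2))+x)+b)*1)) -> (((((7+(x+9))+((7*1)+2))+x)+b)*1); overall: (0+(((((7+(x+9))+((7*1)+2))+x)+b)*1)) -> (((((7+(x+9))+((7*1)+2))+x)+b)*1)
Step 2: at root: (((((7+(x+9))+((7*1)+2))+x)+b)*1) -> ((((7+(x+9))+((7*1)+2))+x)+b); overall: (((((7+(x+9))+((7*1)+2))+x)+b)*1) -> ((((7+(x+9))+((7*1)+2))+x)+b)
Step 3: at LLRL: (7*1) -> 7; overall: ((((7+(x+9))+((7*1)+2))+x)+b) -> ((((7+(x+9))+(7+2))+x)+b)
Step 4: at LLR: (7+2) -> 9; overall: ((((7+(x+9))+(7+2))+x)+b) -> ((((7+(x+9))+9)+x)+b)
Fixed point: ((((7+(x+9))+9)+x)+b)

Answer: ((((7+(x+9))+9)+x)+b)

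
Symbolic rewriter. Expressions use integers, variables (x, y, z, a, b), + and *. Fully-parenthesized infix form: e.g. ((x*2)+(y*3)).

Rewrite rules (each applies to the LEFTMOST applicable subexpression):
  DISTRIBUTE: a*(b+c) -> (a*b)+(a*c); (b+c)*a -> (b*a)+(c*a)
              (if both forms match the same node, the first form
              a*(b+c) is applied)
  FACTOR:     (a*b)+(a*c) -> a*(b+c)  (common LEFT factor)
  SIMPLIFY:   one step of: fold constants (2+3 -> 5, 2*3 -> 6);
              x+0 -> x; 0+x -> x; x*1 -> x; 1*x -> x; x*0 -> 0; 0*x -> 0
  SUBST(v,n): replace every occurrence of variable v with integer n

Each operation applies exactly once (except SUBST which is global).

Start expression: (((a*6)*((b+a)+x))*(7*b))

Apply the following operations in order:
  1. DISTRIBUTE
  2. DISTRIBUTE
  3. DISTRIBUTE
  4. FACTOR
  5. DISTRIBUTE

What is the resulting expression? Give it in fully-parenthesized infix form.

Start: (((a*6)*((b+a)+x))*(7*b))
Apply DISTRIBUTE at L (target: ((a*6)*((b+a)+x))): (((a*6)*((b+a)+x))*(7*b)) -> ((((a*6)*(b+a))+((a*6)*x))*(7*b))
Apply DISTRIBUTE at root (target: ((((a*6)*(b+a))+((a*6)*x))*(7*b))): ((((a*6)*(b+a))+((a*6)*x))*(7*b)) -> ((((a*6)*(b+a))*(7*b))+(((a*6)*x)*(7*b)))
Apply DISTRIBUTE at LL (target: ((a*6)*(b+a))): ((((a*6)*(b+a))*(7*b))+(((a*6)*x)*(7*b))) -> (((((a*6)*b)+((a*6)*a))*(7*b))+(((a*6)*x)*(7*b)))
Apply FACTOR at LL (target: (((a*6)*b)+((a*6)*a))): (((((a*6)*b)+((a*6)*a))*(7*b))+(((a*6)*x)*(7*b))) -> ((((a*6)*(b+a))*(7*b))+(((a*6)*x)*(7*b)))
Apply DISTRIBUTE at LL (target: ((a*6)*(b+a))): ((((a*6)*(b+a))*(7*b))+(((a*6)*x)*(7*b))) -> (((((a*6)*b)+((a*6)*a))*(7*b))+(((a*6)*x)*(7*b)))

Answer: (((((a*6)*b)+((a*6)*a))*(7*b))+(((a*6)*x)*(7*b)))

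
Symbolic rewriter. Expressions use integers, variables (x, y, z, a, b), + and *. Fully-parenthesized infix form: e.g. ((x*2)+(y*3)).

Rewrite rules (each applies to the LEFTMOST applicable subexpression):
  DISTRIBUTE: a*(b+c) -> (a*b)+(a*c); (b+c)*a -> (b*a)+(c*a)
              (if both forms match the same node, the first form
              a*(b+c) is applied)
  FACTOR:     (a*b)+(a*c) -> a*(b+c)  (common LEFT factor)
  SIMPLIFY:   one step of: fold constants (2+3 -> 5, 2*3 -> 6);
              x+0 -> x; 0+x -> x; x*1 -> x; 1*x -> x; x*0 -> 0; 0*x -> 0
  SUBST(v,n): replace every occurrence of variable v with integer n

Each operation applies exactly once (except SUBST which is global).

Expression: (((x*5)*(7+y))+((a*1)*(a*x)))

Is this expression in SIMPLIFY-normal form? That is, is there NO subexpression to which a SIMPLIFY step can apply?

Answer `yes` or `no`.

Answer: no

Derivation:
Expression: (((x*5)*(7+y))+((a*1)*(a*x)))
Scanning for simplifiable subexpressions (pre-order)...
  at root: (((x*5)*(7+y))+((a*1)*(a*x))) (not simplifiable)
  at L: ((x*5)*(7+y)) (not simplifiable)
  at LL: (x*5) (not simplifiable)
  at LR: (7+y) (not simplifiable)
  at R: ((a*1)*(a*x)) (not simplifiable)
  at RL: (a*1) (SIMPLIFIABLE)
  at RR: (a*x) (not simplifiable)
Found simplifiable subexpr at path RL: (a*1)
One SIMPLIFY step would give: (((x*5)*(7+y))+(a*(a*x)))
-> NOT in normal form.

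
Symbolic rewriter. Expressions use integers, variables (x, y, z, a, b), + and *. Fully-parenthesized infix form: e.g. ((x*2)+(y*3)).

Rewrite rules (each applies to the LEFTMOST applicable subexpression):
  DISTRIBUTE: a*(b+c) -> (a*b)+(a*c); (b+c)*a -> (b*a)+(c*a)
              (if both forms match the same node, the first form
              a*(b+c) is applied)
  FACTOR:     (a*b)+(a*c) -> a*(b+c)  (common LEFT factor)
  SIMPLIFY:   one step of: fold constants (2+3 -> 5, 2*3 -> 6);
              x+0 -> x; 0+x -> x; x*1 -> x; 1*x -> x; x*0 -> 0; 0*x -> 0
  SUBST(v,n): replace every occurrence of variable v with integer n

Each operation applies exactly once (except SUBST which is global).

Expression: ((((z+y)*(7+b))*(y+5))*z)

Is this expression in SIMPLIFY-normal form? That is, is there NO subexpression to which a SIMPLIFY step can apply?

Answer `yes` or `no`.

Answer: yes

Derivation:
Expression: ((((z+y)*(7+b))*(y+5))*z)
Scanning for simplifiable subexpressions (pre-order)...
  at root: ((((z+y)*(7+b))*(y+5))*z) (not simplifiable)
  at L: (((z+y)*(7+b))*(y+5)) (not simplifiable)
  at LL: ((z+y)*(7+b)) (not simplifiable)
  at LLL: (z+y) (not simplifiable)
  at LLR: (7+b) (not simplifiable)
  at LR: (y+5) (not simplifiable)
Result: no simplifiable subexpression found -> normal form.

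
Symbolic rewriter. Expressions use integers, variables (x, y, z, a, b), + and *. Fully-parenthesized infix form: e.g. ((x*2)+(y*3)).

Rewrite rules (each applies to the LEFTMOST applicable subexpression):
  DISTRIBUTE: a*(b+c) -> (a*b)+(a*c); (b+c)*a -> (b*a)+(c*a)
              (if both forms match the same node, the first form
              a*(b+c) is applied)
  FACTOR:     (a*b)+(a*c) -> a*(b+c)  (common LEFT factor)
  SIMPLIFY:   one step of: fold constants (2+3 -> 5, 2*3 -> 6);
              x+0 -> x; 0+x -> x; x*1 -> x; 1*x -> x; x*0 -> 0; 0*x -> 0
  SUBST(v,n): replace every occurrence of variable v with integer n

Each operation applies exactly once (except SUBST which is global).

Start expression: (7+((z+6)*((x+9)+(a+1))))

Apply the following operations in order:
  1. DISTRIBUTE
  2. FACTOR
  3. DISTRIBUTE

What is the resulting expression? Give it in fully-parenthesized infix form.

Answer: (7+(((z+6)*(x+9))+((z+6)*(a+1))))

Derivation:
Start: (7+((z+6)*((x+9)+(a+1))))
Apply DISTRIBUTE at R (target: ((z+6)*((x+9)+(a+1)))): (7+((z+6)*((x+9)+(a+1)))) -> (7+(((z+6)*(x+9))+((z+6)*(a+1))))
Apply FACTOR at R (target: (((z+6)*(x+9))+((z+6)*(a+1)))): (7+(((z+6)*(x+9))+((z+6)*(a+1)))) -> (7+((z+6)*((x+9)+(a+1))))
Apply DISTRIBUTE at R (target: ((z+6)*((x+9)+(a+1)))): (7+((z+6)*((x+9)+(a+1)))) -> (7+(((z+6)*(x+9))+((z+6)*(a+1))))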